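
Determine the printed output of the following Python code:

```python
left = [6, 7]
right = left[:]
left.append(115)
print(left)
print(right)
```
[6, 7, 115]
[6, 7]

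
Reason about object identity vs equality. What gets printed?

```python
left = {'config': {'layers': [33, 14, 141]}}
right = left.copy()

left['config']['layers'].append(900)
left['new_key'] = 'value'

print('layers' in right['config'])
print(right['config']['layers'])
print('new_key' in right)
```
True
[33, 14, 141, 900]
False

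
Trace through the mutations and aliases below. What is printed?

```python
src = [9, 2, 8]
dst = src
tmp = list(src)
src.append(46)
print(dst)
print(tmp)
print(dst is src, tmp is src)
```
[9, 2, 8, 46]
[9, 2, 8]
True False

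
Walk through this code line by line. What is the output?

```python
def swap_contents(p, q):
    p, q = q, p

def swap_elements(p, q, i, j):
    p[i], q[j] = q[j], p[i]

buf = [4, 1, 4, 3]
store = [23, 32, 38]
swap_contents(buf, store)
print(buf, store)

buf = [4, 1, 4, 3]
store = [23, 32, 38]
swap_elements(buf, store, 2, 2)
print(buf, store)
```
[4, 1, 4, 3] [23, 32, 38]
[4, 1, 38, 3] [23, 32, 4]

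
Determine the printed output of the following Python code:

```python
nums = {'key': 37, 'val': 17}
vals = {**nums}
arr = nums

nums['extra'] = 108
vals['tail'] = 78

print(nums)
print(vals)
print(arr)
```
{'key': 37, 'val': 17, 'extra': 108}
{'key': 37, 'val': 17, 'tail': 78}
{'key': 37, 'val': 17, 'extra': 108}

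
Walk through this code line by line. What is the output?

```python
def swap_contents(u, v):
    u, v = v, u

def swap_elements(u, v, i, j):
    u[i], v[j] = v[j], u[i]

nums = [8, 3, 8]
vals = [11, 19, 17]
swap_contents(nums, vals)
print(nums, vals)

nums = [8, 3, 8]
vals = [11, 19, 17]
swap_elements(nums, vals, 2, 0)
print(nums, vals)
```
[8, 3, 8] [11, 19, 17]
[8, 3, 11] [8, 19, 17]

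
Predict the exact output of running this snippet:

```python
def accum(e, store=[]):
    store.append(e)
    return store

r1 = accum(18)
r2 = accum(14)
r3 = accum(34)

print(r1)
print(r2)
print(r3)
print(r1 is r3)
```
[18, 14, 34]
[18, 14, 34]
[18, 14, 34]
True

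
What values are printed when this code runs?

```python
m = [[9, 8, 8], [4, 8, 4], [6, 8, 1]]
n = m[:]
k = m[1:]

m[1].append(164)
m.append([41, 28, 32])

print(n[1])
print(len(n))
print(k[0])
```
[4, 8, 4, 164]
3
[4, 8, 4, 164]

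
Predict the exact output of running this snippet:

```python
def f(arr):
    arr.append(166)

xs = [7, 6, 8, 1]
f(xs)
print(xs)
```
[7, 6, 8, 1, 166]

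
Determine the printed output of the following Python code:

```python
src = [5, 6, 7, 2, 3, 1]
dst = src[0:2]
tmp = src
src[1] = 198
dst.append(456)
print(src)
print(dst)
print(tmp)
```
[5, 198, 7, 2, 3, 1]
[5, 6, 456]
[5, 198, 7, 2, 3, 1]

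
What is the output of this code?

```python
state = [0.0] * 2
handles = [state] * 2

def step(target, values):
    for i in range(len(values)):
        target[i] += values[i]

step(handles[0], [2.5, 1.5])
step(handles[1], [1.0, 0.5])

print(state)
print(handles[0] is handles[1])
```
[3.5, 2.0]
True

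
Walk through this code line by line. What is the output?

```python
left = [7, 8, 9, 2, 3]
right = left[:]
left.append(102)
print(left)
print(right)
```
[7, 8, 9, 2, 3, 102]
[7, 8, 9, 2, 3]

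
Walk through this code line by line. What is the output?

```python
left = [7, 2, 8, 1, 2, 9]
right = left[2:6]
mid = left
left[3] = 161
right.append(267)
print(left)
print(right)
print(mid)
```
[7, 2, 8, 161, 2, 9]
[8, 1, 2, 9, 267]
[7, 2, 8, 161, 2, 9]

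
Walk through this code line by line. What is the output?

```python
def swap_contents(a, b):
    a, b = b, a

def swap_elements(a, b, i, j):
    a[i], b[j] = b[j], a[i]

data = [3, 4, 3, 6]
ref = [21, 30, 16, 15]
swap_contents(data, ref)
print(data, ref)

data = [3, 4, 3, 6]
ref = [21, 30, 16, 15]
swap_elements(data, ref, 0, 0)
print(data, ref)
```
[3, 4, 3, 6] [21, 30, 16, 15]
[21, 4, 3, 6] [3, 30, 16, 15]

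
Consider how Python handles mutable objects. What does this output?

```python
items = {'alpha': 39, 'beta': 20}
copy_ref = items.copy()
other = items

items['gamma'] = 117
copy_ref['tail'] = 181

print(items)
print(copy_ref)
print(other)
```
{'alpha': 39, 'beta': 20, 'gamma': 117}
{'alpha': 39, 'beta': 20, 'tail': 181}
{'alpha': 39, 'beta': 20, 'gamma': 117}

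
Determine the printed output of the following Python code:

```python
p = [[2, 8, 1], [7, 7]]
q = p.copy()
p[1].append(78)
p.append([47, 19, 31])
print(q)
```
[[2, 8, 1], [7, 7, 78]]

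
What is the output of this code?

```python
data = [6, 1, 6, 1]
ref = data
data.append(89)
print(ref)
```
[6, 1, 6, 1, 89]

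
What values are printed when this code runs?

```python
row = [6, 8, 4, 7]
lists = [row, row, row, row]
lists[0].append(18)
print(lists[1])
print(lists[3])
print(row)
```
[6, 8, 4, 7, 18]
[6, 8, 4, 7, 18]
[6, 8, 4, 7, 18]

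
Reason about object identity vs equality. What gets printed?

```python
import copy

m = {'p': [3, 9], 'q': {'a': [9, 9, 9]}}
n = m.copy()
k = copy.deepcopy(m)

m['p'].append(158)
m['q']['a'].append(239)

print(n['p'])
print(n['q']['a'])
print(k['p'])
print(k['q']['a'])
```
[3, 9, 158]
[9, 9, 9, 239]
[3, 9]
[9, 9, 9]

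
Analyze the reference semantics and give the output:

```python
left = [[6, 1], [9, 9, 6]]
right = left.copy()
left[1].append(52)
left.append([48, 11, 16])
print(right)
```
[[6, 1], [9, 9, 6, 52]]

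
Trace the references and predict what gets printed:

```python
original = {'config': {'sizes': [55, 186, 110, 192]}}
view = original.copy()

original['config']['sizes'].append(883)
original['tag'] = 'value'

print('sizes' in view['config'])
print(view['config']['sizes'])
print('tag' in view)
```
True
[55, 186, 110, 192, 883]
False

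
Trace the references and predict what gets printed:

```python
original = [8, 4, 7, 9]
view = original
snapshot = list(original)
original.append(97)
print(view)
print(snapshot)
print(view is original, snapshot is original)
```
[8, 4, 7, 9, 97]
[8, 4, 7, 9]
True False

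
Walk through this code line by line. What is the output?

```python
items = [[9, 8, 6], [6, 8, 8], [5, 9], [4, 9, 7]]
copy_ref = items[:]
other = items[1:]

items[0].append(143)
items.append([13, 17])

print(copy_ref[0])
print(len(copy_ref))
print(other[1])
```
[9, 8, 6, 143]
4
[5, 9]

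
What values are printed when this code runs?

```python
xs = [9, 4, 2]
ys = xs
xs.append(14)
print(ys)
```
[9, 4, 2, 14]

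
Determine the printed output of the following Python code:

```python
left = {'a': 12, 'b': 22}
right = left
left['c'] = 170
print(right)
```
{'a': 12, 'b': 22, 'c': 170}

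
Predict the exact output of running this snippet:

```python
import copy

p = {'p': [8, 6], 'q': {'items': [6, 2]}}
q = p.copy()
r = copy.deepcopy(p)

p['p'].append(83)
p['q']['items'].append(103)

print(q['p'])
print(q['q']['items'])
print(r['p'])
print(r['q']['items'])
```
[8, 6, 83]
[6, 2, 103]
[8, 6]
[6, 2]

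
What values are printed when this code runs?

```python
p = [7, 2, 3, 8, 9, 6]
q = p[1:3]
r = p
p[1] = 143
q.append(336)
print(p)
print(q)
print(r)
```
[7, 143, 3, 8, 9, 6]
[2, 3, 336]
[7, 143, 3, 8, 9, 6]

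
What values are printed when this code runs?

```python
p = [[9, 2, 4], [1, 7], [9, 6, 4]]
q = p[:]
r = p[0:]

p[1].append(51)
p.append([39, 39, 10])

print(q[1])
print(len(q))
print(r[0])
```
[1, 7, 51]
3
[9, 2, 4]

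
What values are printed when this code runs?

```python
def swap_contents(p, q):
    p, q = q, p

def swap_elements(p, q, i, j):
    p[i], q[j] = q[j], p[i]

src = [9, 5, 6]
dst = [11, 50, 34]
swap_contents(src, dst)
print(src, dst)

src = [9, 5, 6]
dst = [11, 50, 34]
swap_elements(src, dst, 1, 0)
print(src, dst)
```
[9, 5, 6] [11, 50, 34]
[9, 11, 6] [5, 50, 34]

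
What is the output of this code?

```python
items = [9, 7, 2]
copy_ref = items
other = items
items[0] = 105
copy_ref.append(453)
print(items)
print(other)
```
[105, 7, 2, 453]
[105, 7, 2, 453]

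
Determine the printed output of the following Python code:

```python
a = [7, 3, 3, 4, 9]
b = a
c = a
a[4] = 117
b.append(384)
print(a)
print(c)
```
[7, 3, 3, 4, 117, 384]
[7, 3, 3, 4, 117, 384]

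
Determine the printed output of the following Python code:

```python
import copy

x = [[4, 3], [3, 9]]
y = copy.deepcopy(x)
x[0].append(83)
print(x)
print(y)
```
[[4, 3, 83], [3, 9]]
[[4, 3], [3, 9]]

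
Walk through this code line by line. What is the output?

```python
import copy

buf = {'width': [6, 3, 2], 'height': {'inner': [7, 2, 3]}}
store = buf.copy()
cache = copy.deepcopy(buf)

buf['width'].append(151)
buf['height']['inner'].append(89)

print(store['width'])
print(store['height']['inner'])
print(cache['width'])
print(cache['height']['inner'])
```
[6, 3, 2, 151]
[7, 2, 3, 89]
[6, 3, 2]
[7, 2, 3]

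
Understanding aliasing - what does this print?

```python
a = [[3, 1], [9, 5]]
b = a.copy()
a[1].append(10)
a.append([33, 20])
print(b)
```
[[3, 1], [9, 5, 10]]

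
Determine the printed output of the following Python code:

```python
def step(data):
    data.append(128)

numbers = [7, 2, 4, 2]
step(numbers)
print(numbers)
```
[7, 2, 4, 2, 128]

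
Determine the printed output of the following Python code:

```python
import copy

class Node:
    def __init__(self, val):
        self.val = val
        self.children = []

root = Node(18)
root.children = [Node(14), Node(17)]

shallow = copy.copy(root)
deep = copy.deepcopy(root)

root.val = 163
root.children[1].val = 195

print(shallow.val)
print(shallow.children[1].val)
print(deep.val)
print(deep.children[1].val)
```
18
195
18
17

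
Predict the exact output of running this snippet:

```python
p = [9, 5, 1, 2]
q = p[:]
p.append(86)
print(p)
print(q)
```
[9, 5, 1, 2, 86]
[9, 5, 1, 2]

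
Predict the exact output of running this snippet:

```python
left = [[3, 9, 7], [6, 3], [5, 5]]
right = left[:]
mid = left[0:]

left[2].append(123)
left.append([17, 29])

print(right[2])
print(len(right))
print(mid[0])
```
[5, 5, 123]
3
[3, 9, 7]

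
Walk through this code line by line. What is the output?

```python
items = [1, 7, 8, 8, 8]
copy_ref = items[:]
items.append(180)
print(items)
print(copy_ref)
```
[1, 7, 8, 8, 8, 180]
[1, 7, 8, 8, 8]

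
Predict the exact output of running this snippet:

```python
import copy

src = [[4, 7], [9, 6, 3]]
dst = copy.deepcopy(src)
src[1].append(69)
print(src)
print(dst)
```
[[4, 7], [9, 6, 3, 69]]
[[4, 7], [9, 6, 3]]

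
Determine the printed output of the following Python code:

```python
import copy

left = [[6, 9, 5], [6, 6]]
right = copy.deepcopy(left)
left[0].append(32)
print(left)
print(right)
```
[[6, 9, 5, 32], [6, 6]]
[[6, 9, 5], [6, 6]]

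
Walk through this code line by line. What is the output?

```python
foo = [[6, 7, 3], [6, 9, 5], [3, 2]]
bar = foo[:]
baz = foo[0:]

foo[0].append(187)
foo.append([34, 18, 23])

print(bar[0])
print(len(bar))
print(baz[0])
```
[6, 7, 3, 187]
3
[6, 7, 3, 187]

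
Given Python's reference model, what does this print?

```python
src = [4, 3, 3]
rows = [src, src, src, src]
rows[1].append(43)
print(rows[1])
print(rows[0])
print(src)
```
[4, 3, 3, 43]
[4, 3, 3, 43]
[4, 3, 3, 43]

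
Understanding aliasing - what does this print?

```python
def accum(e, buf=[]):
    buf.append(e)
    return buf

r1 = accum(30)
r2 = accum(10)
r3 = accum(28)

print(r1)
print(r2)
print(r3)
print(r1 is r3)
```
[30, 10, 28]
[30, 10, 28]
[30, 10, 28]
True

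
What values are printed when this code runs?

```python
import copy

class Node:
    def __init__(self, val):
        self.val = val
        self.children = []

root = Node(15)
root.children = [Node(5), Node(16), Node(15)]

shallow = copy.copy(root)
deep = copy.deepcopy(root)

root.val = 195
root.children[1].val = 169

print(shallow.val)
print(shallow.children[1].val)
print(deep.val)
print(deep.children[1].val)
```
15
169
15
16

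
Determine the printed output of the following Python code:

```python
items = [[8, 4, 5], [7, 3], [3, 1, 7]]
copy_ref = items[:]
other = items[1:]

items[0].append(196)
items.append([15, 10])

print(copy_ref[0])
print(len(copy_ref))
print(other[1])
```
[8, 4, 5, 196]
3
[3, 1, 7]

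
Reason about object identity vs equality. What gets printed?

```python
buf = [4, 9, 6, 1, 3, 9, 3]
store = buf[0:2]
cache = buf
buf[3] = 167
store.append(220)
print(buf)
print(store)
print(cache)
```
[4, 9, 6, 167, 3, 9, 3]
[4, 9, 220]
[4, 9, 6, 167, 3, 9, 3]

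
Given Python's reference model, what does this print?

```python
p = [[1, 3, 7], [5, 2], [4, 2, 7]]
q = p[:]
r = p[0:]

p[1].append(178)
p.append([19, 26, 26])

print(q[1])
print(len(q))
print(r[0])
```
[5, 2, 178]
3
[1, 3, 7]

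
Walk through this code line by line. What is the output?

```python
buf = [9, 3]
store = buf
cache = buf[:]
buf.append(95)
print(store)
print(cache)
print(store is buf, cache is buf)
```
[9, 3, 95]
[9, 3]
True False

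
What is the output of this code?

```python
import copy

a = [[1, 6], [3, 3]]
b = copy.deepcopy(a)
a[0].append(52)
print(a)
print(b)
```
[[1, 6, 52], [3, 3]]
[[1, 6], [3, 3]]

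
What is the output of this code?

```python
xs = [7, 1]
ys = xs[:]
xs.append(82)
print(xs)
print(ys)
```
[7, 1, 82]
[7, 1]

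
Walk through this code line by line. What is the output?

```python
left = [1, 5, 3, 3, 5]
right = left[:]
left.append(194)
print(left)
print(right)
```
[1, 5, 3, 3, 5, 194]
[1, 5, 3, 3, 5]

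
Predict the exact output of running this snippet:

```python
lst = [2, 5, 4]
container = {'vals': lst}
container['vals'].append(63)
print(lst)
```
[2, 5, 4, 63]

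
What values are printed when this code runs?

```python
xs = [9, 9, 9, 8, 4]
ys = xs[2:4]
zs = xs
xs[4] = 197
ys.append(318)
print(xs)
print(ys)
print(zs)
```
[9, 9, 9, 8, 197]
[9, 8, 318]
[9, 9, 9, 8, 197]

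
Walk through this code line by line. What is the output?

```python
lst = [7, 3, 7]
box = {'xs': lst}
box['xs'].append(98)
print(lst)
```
[7, 3, 7, 98]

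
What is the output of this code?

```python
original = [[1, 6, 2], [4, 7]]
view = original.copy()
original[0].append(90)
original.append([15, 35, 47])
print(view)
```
[[1, 6, 2, 90], [4, 7]]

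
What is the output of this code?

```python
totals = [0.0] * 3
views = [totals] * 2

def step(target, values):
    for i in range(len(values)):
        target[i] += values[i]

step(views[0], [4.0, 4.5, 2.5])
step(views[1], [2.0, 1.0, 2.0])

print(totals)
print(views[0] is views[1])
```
[6.0, 5.5, 4.5]
True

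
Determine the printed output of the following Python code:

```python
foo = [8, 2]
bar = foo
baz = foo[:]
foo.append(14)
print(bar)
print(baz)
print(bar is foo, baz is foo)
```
[8, 2, 14]
[8, 2]
True False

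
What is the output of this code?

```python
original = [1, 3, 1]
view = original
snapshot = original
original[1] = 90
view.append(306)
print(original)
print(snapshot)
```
[1, 90, 1, 306]
[1, 90, 1, 306]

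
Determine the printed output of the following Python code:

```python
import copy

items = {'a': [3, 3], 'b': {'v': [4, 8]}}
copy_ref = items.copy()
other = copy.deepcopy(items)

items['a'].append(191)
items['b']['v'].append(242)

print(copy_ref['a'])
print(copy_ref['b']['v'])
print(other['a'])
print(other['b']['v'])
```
[3, 3, 191]
[4, 8, 242]
[3, 3]
[4, 8]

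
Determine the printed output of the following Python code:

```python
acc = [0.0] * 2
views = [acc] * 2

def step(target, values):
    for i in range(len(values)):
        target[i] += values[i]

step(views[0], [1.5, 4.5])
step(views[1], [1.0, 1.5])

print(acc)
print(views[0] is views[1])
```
[2.5, 6.0]
True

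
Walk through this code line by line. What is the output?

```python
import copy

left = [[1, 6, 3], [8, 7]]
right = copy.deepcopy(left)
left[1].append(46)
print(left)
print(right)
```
[[1, 6, 3], [8, 7, 46]]
[[1, 6, 3], [8, 7]]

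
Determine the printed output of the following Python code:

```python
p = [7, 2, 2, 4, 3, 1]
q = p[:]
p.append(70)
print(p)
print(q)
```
[7, 2, 2, 4, 3, 1, 70]
[7, 2, 2, 4, 3, 1]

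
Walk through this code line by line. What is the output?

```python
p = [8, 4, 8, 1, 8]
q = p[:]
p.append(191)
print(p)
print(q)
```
[8, 4, 8, 1, 8, 191]
[8, 4, 8, 1, 8]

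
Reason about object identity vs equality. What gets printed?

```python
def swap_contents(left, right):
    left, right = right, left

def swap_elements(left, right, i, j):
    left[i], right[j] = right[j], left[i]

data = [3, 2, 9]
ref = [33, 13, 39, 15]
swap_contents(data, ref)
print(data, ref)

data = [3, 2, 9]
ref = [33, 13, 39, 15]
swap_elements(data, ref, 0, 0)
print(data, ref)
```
[3, 2, 9] [33, 13, 39, 15]
[33, 2, 9] [3, 13, 39, 15]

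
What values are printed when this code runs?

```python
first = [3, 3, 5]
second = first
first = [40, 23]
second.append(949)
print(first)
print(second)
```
[40, 23]
[3, 3, 5, 949]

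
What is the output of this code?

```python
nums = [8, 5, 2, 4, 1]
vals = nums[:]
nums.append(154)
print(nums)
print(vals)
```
[8, 5, 2, 4, 1, 154]
[8, 5, 2, 4, 1]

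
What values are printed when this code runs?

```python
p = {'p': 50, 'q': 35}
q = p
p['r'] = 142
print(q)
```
{'p': 50, 'q': 35, 'r': 142}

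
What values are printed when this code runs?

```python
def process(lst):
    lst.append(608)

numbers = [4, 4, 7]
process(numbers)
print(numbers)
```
[4, 4, 7, 608]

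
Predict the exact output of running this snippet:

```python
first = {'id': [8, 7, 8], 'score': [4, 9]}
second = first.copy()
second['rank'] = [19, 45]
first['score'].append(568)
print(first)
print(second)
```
{'id': [8, 7, 8], 'score': [4, 9, 568]}
{'id': [8, 7, 8], 'score': [4, 9, 568], 'rank': [19, 45]}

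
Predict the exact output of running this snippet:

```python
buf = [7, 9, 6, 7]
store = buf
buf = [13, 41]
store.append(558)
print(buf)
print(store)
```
[13, 41]
[7, 9, 6, 7, 558]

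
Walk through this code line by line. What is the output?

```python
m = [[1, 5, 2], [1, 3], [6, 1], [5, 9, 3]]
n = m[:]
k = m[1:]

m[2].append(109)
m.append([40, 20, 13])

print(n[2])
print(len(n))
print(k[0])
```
[6, 1, 109]
4
[1, 3]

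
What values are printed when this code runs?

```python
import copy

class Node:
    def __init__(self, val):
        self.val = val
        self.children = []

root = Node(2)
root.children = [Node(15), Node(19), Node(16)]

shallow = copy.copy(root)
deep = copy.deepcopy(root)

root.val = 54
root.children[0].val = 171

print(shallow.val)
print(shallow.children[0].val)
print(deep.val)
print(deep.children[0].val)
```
2
171
2
15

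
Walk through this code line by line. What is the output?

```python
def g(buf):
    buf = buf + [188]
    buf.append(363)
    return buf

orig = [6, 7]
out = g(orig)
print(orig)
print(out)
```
[6, 7]
[6, 7, 188, 363]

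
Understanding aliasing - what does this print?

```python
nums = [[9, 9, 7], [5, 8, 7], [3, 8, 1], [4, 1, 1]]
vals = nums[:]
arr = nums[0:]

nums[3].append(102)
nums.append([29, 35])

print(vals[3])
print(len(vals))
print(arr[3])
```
[4, 1, 1, 102]
4
[4, 1, 1, 102]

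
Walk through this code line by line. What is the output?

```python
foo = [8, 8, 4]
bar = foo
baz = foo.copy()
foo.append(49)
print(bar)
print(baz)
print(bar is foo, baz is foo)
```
[8, 8, 4, 49]
[8, 8, 4]
True False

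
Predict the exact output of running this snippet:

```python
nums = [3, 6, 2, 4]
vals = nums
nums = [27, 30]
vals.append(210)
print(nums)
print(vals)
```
[27, 30]
[3, 6, 2, 4, 210]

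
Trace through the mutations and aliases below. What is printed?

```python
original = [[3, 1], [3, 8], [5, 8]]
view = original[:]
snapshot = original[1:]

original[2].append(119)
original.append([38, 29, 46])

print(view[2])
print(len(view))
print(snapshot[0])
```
[5, 8, 119]
3
[3, 8]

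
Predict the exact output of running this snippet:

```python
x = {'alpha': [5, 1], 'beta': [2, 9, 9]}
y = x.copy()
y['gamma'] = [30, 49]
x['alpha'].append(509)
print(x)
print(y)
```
{'alpha': [5, 1, 509], 'beta': [2, 9, 9]}
{'alpha': [5, 1, 509], 'beta': [2, 9, 9], 'gamma': [30, 49]}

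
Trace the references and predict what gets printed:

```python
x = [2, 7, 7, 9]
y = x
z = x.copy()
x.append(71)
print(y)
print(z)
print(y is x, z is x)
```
[2, 7, 7, 9, 71]
[2, 7, 7, 9]
True False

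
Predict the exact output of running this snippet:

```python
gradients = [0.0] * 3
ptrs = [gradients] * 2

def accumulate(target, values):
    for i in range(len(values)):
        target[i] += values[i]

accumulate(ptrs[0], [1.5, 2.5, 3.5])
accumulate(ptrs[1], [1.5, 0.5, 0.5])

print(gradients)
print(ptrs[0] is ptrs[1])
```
[3.0, 3.0, 4.0]
True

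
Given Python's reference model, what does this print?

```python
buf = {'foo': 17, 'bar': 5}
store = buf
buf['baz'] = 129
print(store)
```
{'foo': 17, 'bar': 5, 'baz': 129}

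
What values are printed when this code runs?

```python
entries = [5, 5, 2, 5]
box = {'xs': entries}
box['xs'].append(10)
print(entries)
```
[5, 5, 2, 5, 10]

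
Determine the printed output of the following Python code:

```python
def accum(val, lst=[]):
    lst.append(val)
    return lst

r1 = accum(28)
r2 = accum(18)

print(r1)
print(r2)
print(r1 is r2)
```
[28, 18]
[28, 18]
True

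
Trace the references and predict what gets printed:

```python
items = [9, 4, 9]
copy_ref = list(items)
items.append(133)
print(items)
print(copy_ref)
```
[9, 4, 9, 133]
[9, 4, 9]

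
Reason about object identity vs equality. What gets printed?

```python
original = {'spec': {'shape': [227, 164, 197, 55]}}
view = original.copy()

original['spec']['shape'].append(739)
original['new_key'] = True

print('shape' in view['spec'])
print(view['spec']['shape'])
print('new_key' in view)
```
True
[227, 164, 197, 55, 739]
False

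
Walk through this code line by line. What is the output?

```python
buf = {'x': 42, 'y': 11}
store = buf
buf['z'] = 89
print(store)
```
{'x': 42, 'y': 11, 'z': 89}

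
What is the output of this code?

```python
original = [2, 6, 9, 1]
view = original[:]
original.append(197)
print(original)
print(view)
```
[2, 6, 9, 1, 197]
[2, 6, 9, 1]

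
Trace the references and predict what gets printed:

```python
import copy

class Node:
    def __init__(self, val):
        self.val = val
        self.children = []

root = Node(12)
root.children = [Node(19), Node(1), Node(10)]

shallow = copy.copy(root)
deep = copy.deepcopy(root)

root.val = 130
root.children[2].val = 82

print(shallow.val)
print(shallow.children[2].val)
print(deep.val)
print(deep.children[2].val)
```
12
82
12
10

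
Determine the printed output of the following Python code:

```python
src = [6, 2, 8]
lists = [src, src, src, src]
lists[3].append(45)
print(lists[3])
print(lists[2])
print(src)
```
[6, 2, 8, 45]
[6, 2, 8, 45]
[6, 2, 8, 45]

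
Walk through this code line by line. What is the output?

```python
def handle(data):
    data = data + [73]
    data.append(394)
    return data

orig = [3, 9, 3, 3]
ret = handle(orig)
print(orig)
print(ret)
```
[3, 9, 3, 3]
[3, 9, 3, 3, 73, 394]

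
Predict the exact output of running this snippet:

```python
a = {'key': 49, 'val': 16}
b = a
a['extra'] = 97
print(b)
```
{'key': 49, 'val': 16, 'extra': 97}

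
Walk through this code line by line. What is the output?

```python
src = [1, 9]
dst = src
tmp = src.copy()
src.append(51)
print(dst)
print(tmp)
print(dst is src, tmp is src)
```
[1, 9, 51]
[1, 9]
True False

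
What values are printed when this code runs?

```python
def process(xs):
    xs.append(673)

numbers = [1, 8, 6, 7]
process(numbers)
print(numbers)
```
[1, 8, 6, 7, 673]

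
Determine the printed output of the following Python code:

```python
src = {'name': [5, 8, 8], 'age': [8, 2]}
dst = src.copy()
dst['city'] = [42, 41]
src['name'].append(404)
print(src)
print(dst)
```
{'name': [5, 8, 8, 404], 'age': [8, 2]}
{'name': [5, 8, 8, 404], 'age': [8, 2], 'city': [42, 41]}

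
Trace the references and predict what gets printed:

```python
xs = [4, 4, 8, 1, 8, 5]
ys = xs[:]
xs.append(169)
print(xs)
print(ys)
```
[4, 4, 8, 1, 8, 5, 169]
[4, 4, 8, 1, 8, 5]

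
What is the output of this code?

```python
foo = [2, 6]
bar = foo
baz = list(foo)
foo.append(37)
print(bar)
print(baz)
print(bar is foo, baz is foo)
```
[2, 6, 37]
[2, 6]
True False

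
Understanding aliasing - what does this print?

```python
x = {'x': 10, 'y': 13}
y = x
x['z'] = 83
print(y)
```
{'x': 10, 'y': 13, 'z': 83}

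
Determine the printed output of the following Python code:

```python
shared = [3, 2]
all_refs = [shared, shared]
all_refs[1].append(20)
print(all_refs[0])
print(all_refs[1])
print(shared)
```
[3, 2, 20]
[3, 2, 20]
[3, 2, 20]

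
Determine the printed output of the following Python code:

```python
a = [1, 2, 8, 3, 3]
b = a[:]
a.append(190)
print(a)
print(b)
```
[1, 2, 8, 3, 3, 190]
[1, 2, 8, 3, 3]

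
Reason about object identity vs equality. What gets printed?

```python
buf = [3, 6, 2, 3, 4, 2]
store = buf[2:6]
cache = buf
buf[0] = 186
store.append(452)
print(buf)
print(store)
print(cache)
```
[186, 6, 2, 3, 4, 2]
[2, 3, 4, 2, 452]
[186, 6, 2, 3, 4, 2]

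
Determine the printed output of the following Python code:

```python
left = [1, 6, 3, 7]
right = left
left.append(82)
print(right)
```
[1, 6, 3, 7, 82]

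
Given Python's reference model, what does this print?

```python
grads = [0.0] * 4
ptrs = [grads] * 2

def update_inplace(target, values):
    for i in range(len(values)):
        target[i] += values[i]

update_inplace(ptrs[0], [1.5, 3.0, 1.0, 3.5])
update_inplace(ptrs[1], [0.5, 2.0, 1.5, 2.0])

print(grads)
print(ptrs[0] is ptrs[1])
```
[2.0, 5.0, 2.5, 5.5]
True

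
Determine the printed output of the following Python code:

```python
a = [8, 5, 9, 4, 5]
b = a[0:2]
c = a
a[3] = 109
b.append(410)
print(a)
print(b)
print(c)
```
[8, 5, 9, 109, 5]
[8, 5, 410]
[8, 5, 9, 109, 5]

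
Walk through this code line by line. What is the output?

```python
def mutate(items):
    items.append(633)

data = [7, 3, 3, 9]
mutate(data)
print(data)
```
[7, 3, 3, 9, 633]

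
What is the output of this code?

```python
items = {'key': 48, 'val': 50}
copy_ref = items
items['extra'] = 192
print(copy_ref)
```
{'key': 48, 'val': 50, 'extra': 192}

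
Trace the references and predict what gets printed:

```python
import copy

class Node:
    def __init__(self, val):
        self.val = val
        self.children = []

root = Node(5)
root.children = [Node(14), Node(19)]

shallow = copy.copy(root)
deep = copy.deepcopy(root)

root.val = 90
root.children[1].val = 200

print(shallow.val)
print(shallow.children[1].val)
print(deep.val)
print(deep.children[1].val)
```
5
200
5
19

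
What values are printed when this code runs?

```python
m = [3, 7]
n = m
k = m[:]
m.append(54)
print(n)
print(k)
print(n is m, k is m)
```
[3, 7, 54]
[3, 7]
True False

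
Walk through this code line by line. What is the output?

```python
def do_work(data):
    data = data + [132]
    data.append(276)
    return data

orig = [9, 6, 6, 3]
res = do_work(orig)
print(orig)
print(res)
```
[9, 6, 6, 3]
[9, 6, 6, 3, 132, 276]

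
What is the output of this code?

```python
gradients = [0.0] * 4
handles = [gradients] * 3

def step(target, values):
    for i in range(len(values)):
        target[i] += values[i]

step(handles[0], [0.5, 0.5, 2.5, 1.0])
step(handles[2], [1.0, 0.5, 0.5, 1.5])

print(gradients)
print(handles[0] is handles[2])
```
[1.5, 1.0, 3.0, 2.5]
True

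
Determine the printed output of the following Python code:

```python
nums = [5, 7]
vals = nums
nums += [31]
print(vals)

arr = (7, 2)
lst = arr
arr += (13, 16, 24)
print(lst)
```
[5, 7, 31]
(7, 2)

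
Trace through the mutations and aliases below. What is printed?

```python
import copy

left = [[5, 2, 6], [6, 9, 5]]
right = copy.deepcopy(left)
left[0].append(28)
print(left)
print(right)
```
[[5, 2, 6, 28], [6, 9, 5]]
[[5, 2, 6], [6, 9, 5]]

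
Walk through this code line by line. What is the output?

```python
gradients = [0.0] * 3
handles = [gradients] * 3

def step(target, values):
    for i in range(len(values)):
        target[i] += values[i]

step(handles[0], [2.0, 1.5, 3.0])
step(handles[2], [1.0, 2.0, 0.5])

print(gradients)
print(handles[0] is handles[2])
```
[3.0, 3.5, 3.5]
True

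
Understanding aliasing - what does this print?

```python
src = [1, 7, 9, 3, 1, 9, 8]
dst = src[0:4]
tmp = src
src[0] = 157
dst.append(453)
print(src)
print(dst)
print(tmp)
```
[157, 7, 9, 3, 1, 9, 8]
[1, 7, 9, 3, 453]
[157, 7, 9, 3, 1, 9, 8]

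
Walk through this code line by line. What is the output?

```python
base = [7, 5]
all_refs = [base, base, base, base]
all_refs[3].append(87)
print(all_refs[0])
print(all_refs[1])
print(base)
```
[7, 5, 87]
[7, 5, 87]
[7, 5, 87]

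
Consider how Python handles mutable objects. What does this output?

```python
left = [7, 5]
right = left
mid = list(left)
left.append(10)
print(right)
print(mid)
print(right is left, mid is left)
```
[7, 5, 10]
[7, 5]
True False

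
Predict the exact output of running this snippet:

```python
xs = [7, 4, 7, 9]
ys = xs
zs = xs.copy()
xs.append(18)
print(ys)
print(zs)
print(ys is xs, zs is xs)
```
[7, 4, 7, 9, 18]
[7, 4, 7, 9]
True False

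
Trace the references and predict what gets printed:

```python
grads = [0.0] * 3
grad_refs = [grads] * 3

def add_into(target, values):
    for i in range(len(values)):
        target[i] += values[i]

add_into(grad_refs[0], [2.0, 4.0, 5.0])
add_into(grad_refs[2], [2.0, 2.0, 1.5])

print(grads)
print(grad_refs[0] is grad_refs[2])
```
[4.0, 6.0, 6.5]
True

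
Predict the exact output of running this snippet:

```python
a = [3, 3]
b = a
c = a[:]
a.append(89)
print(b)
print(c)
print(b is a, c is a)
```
[3, 3, 89]
[3, 3]
True False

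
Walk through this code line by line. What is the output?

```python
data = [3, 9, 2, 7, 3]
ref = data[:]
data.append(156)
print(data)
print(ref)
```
[3, 9, 2, 7, 3, 156]
[3, 9, 2, 7, 3]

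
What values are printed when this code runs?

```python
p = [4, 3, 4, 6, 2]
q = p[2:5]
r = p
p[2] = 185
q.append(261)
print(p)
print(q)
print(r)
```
[4, 3, 185, 6, 2]
[4, 6, 2, 261]
[4, 3, 185, 6, 2]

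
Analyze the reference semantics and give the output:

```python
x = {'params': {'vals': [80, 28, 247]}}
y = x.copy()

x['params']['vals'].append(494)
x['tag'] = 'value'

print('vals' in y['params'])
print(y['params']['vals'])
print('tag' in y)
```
True
[80, 28, 247, 494]
False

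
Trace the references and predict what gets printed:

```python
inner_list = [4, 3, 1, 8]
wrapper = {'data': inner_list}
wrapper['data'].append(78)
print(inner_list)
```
[4, 3, 1, 8, 78]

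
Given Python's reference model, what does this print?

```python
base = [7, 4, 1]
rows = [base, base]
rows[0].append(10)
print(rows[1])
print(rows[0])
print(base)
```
[7, 4, 1, 10]
[7, 4, 1, 10]
[7, 4, 1, 10]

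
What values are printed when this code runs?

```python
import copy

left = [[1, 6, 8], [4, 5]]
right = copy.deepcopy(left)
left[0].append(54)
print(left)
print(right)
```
[[1, 6, 8, 54], [4, 5]]
[[1, 6, 8], [4, 5]]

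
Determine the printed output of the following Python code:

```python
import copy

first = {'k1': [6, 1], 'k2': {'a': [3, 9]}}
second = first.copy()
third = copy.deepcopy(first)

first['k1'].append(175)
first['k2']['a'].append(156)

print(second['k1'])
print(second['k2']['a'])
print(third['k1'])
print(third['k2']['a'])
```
[6, 1, 175]
[3, 9, 156]
[6, 1]
[3, 9]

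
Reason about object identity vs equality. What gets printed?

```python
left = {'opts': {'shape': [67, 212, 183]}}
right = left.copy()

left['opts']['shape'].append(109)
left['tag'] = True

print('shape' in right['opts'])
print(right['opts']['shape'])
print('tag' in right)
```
True
[67, 212, 183, 109]
False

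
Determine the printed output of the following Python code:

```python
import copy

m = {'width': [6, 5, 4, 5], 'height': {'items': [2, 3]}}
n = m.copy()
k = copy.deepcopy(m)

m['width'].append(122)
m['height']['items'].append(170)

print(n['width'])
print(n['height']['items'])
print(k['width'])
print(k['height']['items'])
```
[6, 5, 4, 5, 122]
[2, 3, 170]
[6, 5, 4, 5]
[2, 3]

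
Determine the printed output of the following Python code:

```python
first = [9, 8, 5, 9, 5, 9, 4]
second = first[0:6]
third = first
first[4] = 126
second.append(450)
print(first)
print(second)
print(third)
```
[9, 8, 5, 9, 126, 9, 4]
[9, 8, 5, 9, 5, 9, 450]
[9, 8, 5, 9, 126, 9, 4]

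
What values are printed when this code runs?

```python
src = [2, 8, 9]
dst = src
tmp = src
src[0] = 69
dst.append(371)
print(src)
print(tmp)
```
[69, 8, 9, 371]
[69, 8, 9, 371]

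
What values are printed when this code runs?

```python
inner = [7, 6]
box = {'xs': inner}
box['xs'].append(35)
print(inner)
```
[7, 6, 35]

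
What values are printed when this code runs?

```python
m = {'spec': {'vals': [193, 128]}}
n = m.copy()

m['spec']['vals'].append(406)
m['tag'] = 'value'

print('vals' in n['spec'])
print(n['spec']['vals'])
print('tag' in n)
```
True
[193, 128, 406]
False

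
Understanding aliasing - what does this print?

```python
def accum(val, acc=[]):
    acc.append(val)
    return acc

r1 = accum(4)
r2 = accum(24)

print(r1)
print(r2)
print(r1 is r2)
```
[4, 24]
[4, 24]
True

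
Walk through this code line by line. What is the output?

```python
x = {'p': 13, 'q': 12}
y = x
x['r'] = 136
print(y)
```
{'p': 13, 'q': 12, 'r': 136}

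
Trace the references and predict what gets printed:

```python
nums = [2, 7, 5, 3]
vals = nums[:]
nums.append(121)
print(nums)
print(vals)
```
[2, 7, 5, 3, 121]
[2, 7, 5, 3]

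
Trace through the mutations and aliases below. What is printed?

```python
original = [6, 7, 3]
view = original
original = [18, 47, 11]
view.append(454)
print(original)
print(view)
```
[18, 47, 11]
[6, 7, 3, 454]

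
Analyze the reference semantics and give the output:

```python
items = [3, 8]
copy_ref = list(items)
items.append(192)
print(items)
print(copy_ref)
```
[3, 8, 192]
[3, 8]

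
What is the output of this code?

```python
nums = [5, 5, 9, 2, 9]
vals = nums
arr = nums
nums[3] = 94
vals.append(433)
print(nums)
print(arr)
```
[5, 5, 9, 94, 9, 433]
[5, 5, 9, 94, 9, 433]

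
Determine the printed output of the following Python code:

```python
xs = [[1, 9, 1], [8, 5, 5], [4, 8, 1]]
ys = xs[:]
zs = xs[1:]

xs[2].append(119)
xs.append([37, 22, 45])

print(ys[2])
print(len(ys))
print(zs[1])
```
[4, 8, 1, 119]
3
[4, 8, 1, 119]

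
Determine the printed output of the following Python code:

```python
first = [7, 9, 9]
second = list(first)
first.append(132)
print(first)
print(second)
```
[7, 9, 9, 132]
[7, 9, 9]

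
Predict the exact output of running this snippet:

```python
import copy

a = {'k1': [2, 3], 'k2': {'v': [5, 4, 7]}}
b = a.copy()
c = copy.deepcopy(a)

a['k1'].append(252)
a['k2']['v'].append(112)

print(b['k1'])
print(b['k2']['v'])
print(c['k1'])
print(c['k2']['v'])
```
[2, 3, 252]
[5, 4, 7, 112]
[2, 3]
[5, 4, 7]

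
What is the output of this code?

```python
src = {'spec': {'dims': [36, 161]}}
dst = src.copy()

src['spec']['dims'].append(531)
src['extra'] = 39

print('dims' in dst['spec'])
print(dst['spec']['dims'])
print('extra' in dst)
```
True
[36, 161, 531]
False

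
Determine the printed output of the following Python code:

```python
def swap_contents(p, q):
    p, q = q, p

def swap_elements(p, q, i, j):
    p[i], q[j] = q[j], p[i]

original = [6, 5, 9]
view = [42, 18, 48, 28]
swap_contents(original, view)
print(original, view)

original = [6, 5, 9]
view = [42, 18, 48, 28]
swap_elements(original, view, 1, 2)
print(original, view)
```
[6, 5, 9] [42, 18, 48, 28]
[6, 48, 9] [42, 18, 5, 28]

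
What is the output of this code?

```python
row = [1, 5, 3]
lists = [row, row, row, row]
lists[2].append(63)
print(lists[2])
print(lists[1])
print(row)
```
[1, 5, 3, 63]
[1, 5, 3, 63]
[1, 5, 3, 63]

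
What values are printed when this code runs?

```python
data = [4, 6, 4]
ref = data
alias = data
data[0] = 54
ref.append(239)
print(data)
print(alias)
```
[54, 6, 4, 239]
[54, 6, 4, 239]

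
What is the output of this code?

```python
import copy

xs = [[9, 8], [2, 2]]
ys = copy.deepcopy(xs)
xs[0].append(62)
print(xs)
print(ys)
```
[[9, 8, 62], [2, 2]]
[[9, 8], [2, 2]]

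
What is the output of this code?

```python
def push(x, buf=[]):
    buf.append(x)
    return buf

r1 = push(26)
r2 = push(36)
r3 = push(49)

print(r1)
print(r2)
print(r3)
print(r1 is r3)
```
[26, 36, 49]
[26, 36, 49]
[26, 36, 49]
True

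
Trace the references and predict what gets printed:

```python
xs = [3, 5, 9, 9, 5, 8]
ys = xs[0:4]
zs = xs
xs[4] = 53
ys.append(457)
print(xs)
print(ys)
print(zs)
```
[3, 5, 9, 9, 53, 8]
[3, 5, 9, 9, 457]
[3, 5, 9, 9, 53, 8]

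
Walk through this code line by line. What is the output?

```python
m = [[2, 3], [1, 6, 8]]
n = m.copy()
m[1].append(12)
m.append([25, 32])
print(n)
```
[[2, 3], [1, 6, 8, 12]]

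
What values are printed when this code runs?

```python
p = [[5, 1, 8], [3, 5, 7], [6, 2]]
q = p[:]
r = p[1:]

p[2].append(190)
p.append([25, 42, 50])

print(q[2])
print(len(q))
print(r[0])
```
[6, 2, 190]
3
[3, 5, 7]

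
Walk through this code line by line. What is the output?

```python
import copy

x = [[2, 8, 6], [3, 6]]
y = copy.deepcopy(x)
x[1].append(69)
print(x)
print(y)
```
[[2, 8, 6], [3, 6, 69]]
[[2, 8, 6], [3, 6]]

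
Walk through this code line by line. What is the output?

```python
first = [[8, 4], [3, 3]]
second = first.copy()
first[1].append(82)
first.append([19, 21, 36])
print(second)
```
[[8, 4], [3, 3, 82]]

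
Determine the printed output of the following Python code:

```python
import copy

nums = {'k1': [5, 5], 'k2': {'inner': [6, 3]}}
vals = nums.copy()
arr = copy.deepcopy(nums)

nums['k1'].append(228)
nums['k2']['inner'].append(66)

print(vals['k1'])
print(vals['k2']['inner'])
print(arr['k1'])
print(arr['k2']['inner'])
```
[5, 5, 228]
[6, 3, 66]
[5, 5]
[6, 3]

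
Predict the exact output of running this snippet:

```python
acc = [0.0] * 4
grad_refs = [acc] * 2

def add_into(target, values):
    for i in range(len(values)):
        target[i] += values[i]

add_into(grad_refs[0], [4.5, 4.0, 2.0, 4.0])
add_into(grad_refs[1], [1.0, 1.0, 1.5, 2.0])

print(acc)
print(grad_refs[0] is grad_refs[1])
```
[5.5, 5.0, 3.5, 6.0]
True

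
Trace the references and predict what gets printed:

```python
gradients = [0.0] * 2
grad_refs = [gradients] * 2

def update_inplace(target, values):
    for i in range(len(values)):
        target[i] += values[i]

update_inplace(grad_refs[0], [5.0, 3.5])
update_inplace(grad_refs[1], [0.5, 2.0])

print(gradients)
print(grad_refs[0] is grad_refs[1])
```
[5.5, 5.5]
True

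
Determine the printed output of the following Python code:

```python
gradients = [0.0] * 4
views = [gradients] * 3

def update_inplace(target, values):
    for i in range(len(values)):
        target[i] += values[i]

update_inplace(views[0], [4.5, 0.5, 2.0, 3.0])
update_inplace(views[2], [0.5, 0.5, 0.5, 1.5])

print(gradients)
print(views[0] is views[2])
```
[5.0, 1.0, 2.5, 4.5]
True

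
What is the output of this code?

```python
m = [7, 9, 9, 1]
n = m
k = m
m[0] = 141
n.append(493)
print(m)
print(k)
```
[141, 9, 9, 1, 493]
[141, 9, 9, 1, 493]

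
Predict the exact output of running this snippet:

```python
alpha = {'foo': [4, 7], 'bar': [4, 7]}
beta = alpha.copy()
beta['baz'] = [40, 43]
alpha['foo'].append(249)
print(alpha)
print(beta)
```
{'foo': [4, 7, 249], 'bar': [4, 7]}
{'foo': [4, 7, 249], 'bar': [4, 7], 'baz': [40, 43]}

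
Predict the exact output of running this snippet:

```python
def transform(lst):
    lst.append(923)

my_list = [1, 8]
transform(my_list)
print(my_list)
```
[1, 8, 923]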